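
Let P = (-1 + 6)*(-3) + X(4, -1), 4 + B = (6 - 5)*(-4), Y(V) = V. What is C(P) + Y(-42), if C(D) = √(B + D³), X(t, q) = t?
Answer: -42 + I*√1339 ≈ -42.0 + 36.592*I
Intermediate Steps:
B = -8 (B = -4 + (6 - 5)*(-4) = -4 + 1*(-4) = -4 - 4 = -8)
P = -11 (P = (-1 + 6)*(-3) + 4 = 5*(-3) + 4 = -15 + 4 = -11)
C(D) = √(-8 + D³)
C(P) + Y(-42) = √(-8 + (-11)³) - 42 = √(-8 - 1331) - 42 = √(-1339) - 42 = I*√1339 - 42 = -42 + I*√1339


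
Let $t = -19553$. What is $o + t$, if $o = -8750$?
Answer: $-28303$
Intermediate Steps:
$o + t = -8750 - 19553 = -28303$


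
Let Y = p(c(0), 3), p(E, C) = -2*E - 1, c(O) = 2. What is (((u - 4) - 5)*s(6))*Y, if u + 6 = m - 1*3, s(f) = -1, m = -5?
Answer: -115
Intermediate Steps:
u = -14 (u = -6 + (-5 - 1*3) = -6 + (-5 - 3) = -6 - 8 = -14)
p(E, C) = -1 - 2*E
Y = -5 (Y = -1 - 2*2 = -1 - 4 = -5)
(((u - 4) - 5)*s(6))*Y = (((-14 - 4) - 5)*(-1))*(-5) = ((-18 - 5)*(-1))*(-5) = -23*(-1)*(-5) = 23*(-5) = -115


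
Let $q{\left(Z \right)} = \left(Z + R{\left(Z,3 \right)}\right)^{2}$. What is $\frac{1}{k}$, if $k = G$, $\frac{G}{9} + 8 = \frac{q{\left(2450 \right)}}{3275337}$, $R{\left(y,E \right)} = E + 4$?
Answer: $- \frac{83983}{4653657} \approx -0.018047$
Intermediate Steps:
$R{\left(y,E \right)} = 4 + E$
$q{\left(Z \right)} = \left(7 + Z\right)^{2}$ ($q{\left(Z \right)} = \left(Z + \left(4 + 3\right)\right)^{2} = \left(Z + 7\right)^{2} = \left(7 + Z\right)^{2}$)
$G = - \frac{4653657}{83983}$ ($G = -72 + 9 \frac{\left(7 + 2450\right)^{2}}{3275337} = -72 + 9 \cdot 2457^{2} \cdot \frac{1}{3275337} = -72 + 9 \cdot 6036849 \cdot \frac{1}{3275337} = -72 + 9 \cdot \frac{154791}{83983} = -72 + \frac{1393119}{83983} = - \frac{4653657}{83983} \approx -55.412$)
$k = - \frac{4653657}{83983} \approx -55.412$
$\frac{1}{k} = \frac{1}{- \frac{4653657}{83983}} = - \frac{83983}{4653657}$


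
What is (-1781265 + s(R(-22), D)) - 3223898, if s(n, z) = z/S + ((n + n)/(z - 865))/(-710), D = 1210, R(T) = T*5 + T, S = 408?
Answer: -41684474304799/8328300 ≈ -5.0052e+6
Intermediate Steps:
R(T) = 6*T (R(T) = 5*T + T = 6*T)
s(n, z) = z/408 - n/(355*(-865 + z)) (s(n, z) = z/408 + ((n + n)/(z - 865))/(-710) = z*(1/408) + ((2*n)/(-865 + z))*(-1/710) = z/408 + (2*n/(-865 + z))*(-1/710) = z/408 - n/(355*(-865 + z)))
(-1781265 + s(R(-22), D)) - 3223898 = (-1781265 + (-307075*1210 - 2448*(-22) + 355*1210²)/(144840*(-865 + 1210))) - 3223898 = (-1781265 + (1/144840)*(-371560750 - 408*(-132) + 355*1464100)/345) - 3223898 = (-1781265 + (1/144840)*(1/345)*(-371560750 + 53856 + 519755500)) - 3223898 = (-1781265 + (1/144840)*(1/345)*148248606) - 3223898 = (-1781265 + 24708101/8328300) - 3223898 = -14834884591399/8328300 - 3223898 = -41684474304799/8328300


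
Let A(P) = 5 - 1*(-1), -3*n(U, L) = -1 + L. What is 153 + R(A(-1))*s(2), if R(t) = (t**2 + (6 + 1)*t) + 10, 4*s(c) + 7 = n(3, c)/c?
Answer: -14/3 ≈ -4.6667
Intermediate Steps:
n(U, L) = 1/3 - L/3 (n(U, L) = -(-1 + L)/3 = 1/3 - L/3)
A(P) = 6 (A(P) = 5 + 1 = 6)
s(c) = -7/4 + (1/3 - c/3)/(4*c) (s(c) = -7/4 + ((1/3 - c/3)/c)/4 = -7/4 + (1/3 - c/3)/(4*c))
R(t) = 10 + t**2 + 7*t (R(t) = (t**2 + 7*t) + 10 = 10 + t**2 + 7*t)
153 + R(A(-1))*s(2) = 153 + (10 + 6**2 + 7*6)*((1/12)*(1 - 22*2)/2) = 153 + (10 + 36 + 42)*((1/12)*(1/2)*(1 - 44)) = 153 + 88*((1/12)*(1/2)*(-43)) = 153 + 88*(-43/24) = 153 - 473/3 = -14/3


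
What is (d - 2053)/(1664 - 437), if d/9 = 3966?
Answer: 33641/1227 ≈ 27.417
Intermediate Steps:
d = 35694 (d = 9*3966 = 35694)
(d - 2053)/(1664 - 437) = (35694 - 2053)/(1664 - 437) = 33641/1227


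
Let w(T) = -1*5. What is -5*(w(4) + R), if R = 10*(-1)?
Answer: 75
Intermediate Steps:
w(T) = -5
R = -10
-5*(w(4) + R) = -5*(-5 - 10) = -5*(-15) = 75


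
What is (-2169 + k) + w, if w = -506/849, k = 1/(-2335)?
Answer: -4301040494/1982415 ≈ -2169.6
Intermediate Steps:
k = -1/2335 ≈ -0.00042827
w = -506/849 (w = -506*1/849 = -506/849 ≈ -0.59599)
(-2169 + k) + w = (-2169 - 1/2335) - 506/849 = -5064616/2335 - 506/849 = -4301040494/1982415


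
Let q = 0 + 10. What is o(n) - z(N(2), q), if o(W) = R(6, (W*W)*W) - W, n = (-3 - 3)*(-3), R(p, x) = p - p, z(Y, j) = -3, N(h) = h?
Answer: -15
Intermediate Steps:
q = 10
R(p, x) = 0
n = 18 (n = -6*(-3) = 18)
o(W) = -W (o(W) = 0 - W = -W)
o(n) - z(N(2), q) = -1*18 - 1*(-3) = -18 + 3 = -15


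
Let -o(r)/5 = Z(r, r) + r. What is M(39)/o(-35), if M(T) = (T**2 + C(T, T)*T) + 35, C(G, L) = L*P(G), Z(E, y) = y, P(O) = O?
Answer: 2435/14 ≈ 173.93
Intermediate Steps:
C(G, L) = G*L (C(G, L) = L*G = G*L)
M(T) = 35 + T**2 + T**3 (M(T) = (T**2 + (T*T)*T) + 35 = (T**2 + T**2*T) + 35 = (T**2 + T**3) + 35 = 35 + T**2 + T**3)
o(r) = -10*r (o(r) = -5*(r + r) = -10*r)
M(39)/o(-35) = (35 + 39**2 + 39**3)/((-10*(-35))) = (35 + 1521 + 59319)/350 = 60875*(1/350) = 2435/14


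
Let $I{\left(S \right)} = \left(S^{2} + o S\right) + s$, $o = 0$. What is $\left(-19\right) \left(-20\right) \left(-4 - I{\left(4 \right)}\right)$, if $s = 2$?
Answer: $-8360$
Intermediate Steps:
$I{\left(S \right)} = 2 + S^{2}$ ($I{\left(S \right)} = \left(S^{2} + 0 S\right) + 2 = \left(S^{2} + 0\right) + 2 = S^{2} + 2 = 2 + S^{2}$)
$\left(-19\right) \left(-20\right) \left(-4 - I{\left(4 \right)}\right) = \left(-19\right) \left(-20\right) \left(-4 - \left(2 + 4^{2}\right)\right) = 380 \left(-4 - \left(2 + 16\right)\right) = 380 \left(-4 - 18\right) = 380 \left(-22\right) = -8360$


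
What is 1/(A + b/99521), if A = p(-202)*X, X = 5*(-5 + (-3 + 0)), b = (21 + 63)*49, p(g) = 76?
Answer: -99521/302539724 ≈ -0.00032895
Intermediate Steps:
b = 4116 (b = 84*49 = 4116)
X = -40 (X = 5*(-5 - 3) = 5*(-8) = -40)
A = -3040 (A = 76*(-40) = -3040)
1/(A + b/99521) = 1/(-3040 + 4116/99521) = 1/(-302539724/99521) = -99521/302539724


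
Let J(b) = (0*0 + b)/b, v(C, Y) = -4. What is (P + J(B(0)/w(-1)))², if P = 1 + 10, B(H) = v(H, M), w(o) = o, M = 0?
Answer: 144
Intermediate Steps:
B(H) = -4
J(b) = 1 (J(b) = (0 + b)/b = b/b = 1)
P = 11
(P + J(B(0)/w(-1)))² = (11 + 1)² = 12² = 144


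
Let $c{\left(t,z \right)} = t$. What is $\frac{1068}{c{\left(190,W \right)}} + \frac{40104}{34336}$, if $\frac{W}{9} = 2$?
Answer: $\frac{2768163}{407740} \approx 6.789$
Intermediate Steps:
$W = 18$ ($W = 9 \cdot 2 = 18$)
$\frac{1068}{c{\left(190,W \right)}} + \frac{40104}{34336} = \frac{1068}{190} + \frac{40104}{34336} = 1068 \cdot \frac{1}{190} + 40104 \cdot \frac{1}{34336} = \frac{534}{95} + \frac{5013}{4292} = \frac{2768163}{407740}$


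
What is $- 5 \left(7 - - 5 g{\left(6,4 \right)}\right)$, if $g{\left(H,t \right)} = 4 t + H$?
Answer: $-585$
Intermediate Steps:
$g{\left(H,t \right)} = H + 4 t$
$- 5 \left(7 - - 5 g{\left(6,4 \right)}\right) = - 5 \left(7 - - 5 \left(6 + 4 \cdot 4\right)\right) = - 5 \left(7 - - 5 \left(6 + 16\right)\right) = - 5 \left(7 - \left(-5\right) 22\right) = - 5 \left(7 - -110\right) = - 5 \left(7 + 110\right) = \left(-5\right) 117 = -585$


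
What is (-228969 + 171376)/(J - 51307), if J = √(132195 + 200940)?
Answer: 2954924051/2632075114 + 172779*√37015/2632075114 ≈ 1.1353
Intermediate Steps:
J = 3*√37015 (J = √333135 = 3*√37015 ≈ 577.18)
(-228969 + 171376)/(J - 51307) = (-228969 + 171376)/(3*√37015 - 51307) = -57593/(-51307 + 3*√37015)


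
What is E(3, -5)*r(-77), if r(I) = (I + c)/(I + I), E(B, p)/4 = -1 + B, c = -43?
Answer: 480/77 ≈ 6.2338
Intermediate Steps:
E(B, p) = -4 + 4*B (E(B, p) = 4*(-1 + B) = -4 + 4*B)
r(I) = (-43 + I)/(2*I) (r(I) = (I - 43)/(I + I) = (-43 + I)/((2*I)) = (-43 + I)*(1/(2*I)) = (-43 + I)/(2*I))
E(3, -5)*r(-77) = (-4 + 4*3)*((1/2)*(-43 - 77)/(-77)) = (-4 + 12)*((1/2)*(-1/77)*(-120)) = 8*(60/77) = 480/77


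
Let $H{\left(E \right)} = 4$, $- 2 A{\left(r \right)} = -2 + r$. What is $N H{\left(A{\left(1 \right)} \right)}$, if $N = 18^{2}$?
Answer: $1296$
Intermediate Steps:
$A{\left(r \right)} = 1 - \frac{r}{2}$ ($A{\left(r \right)} = - \frac{-2 + r}{2} = 1 - \frac{r}{2}$)
$N = 324$
$N H{\left(A{\left(1 \right)} \right)} = 324 \cdot 4 = 1296$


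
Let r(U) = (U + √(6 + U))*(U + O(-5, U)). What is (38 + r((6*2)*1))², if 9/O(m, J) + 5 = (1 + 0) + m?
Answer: 31078 + 11220*√2 ≈ 46946.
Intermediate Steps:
O(m, J) = 9/(-4 + m) (O(m, J) = 9/(-5 + ((1 + 0) + m)) = 9/(-5 + (1 + m)) = 9/(-4 + m))
r(U) = (-1 + U)*(U + √(6 + U)) (r(U) = (U + √(6 + U))*(U + 9/(-4 - 5)) = (U + √(6 + U))*(U + 9/(-9)) = (U + √(6 + U))*(U + 9*(-⅑)) = (U + √(6 + U))*(U - 1) = (U + √(6 + U))*(-1 + U) = (-1 + U)*(U + √(6 + U)))
(38 + r((6*2)*1))² = (38 + (((6*2)*1)² - 6*2 - √(6 + (6*2)*1) + ((6*2)*1)*√(6 + (6*2)*1)))² = (38 + ((12*1)² - 12 - √(6 + 12*1) + (12*1)*√(6 + 12*1)))² = (38 + (12² - 1*12 - √(6 + 12) + 12*√(6 + 12)))² = (38 + (144 - 12 - √18 + 12*√18))² = (38 + (144 - 12 - 3*√2 + 12*(3*√2)))² = (38 + (144 - 12 - 3*√2 + 36*√2))² = (38 + (132 + 33*√2))² = (170 + 33*√2)²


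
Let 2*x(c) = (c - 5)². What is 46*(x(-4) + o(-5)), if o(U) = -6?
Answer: 1587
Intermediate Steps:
x(c) = (-5 + c)²/2 (x(c) = (c - 5)²/2 = (-5 + c)²/2)
46*(x(-4) + o(-5)) = 46*((-5 - 4)²/2 - 6) = 46*((½)*(-9)² - 6) = 46*((½)*81 - 6) = 46*(81/2 - 6) = 46*(69/2) = 1587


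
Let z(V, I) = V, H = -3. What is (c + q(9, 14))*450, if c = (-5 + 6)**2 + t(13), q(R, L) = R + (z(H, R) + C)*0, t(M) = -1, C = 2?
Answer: 4050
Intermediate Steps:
q(R, L) = R (q(R, L) = R + (-3 + 2)*0 = R - 1*0 = R + 0 = R)
c = 0 (c = (-5 + 6)**2 - 1 = 1**2 - 1 = 1 - 1 = 0)
(c + q(9, 14))*450 = (0 + 9)*450 = 9*450 = 4050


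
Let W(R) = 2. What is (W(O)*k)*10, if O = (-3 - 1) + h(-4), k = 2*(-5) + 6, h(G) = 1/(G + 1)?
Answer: -80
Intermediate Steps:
h(G) = 1/(1 + G)
k = -4 (k = -10 + 6 = -4)
O = -13/3 (O = (-3 - 1) + 1/(1 - 4) = -4 + 1/(-3) = -4 - ⅓ = -13/3 ≈ -4.3333)
(W(O)*k)*10 = (2*(-4))*10 = -8*10 = -80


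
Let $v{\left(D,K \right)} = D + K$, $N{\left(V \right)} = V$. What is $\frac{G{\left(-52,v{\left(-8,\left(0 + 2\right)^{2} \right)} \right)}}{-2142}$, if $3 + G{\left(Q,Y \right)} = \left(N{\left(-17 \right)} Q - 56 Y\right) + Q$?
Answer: $- \frac{117}{238} \approx -0.4916$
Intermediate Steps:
$G{\left(Q,Y \right)} = -3 - 56 Y - 16 Q$ ($G{\left(Q,Y \right)} = -3 - \left(16 Q + 56 Y\right) = -3 - 56 Y - 16 Q$)
$\frac{G{\left(-52,v{\left(-8,\left(0 + 2\right)^{2} \right)} \right)}}{-2142} = \frac{-3 - 56 \left(-8 + \left(0 + 2\right)^{2}\right) - -832}{-2142} = \left(-3 - 56 \left(-8 + 2^{2}\right) + 832\right) \left(- \frac{1}{2142}\right) = \left(-3 - 56 \left(-8 + 4\right) + 832\right) \left(- \frac{1}{2142}\right) = \left(-3 - -224 + 832\right) \left(- \frac{1}{2142}\right) = \left(-3 + 224 + 832\right) \left(- \frac{1}{2142}\right) = 1053 \left(- \frac{1}{2142}\right) = - \frac{117}{238}$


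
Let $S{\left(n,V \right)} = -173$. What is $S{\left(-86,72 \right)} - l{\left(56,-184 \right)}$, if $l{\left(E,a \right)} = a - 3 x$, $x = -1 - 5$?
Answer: $-7$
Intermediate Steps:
$x = -6$
$l{\left(E,a \right)} = 18 + a$ ($l{\left(E,a \right)} = a - -18 = a + 18 = 18 + a$)
$S{\left(-86,72 \right)} - l{\left(56,-184 \right)} = -173 - \left(18 - 184\right) = -173 - -166 = -173 + 166 = -7$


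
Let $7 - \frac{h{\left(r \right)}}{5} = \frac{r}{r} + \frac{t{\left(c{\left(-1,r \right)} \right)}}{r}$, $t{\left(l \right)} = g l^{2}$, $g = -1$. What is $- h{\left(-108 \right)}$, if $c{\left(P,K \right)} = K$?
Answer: $510$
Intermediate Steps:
$t{\left(l \right)} = - l^{2}$
$h{\left(r \right)} = 30 + 5 r$ ($h{\left(r \right)} = 35 - 5 \left(\frac{r}{r} + \frac{\left(-1\right) r^{2}}{r}\right) = 35 - 5 \left(1 - r\right) = 35 + \left(-5 + 5 r\right) = 30 + 5 r$)
$- h{\left(-108 \right)} = - (30 + 5 \left(-108\right)) = - (30 - 540) = \left(-1\right) \left(-510\right) = 510$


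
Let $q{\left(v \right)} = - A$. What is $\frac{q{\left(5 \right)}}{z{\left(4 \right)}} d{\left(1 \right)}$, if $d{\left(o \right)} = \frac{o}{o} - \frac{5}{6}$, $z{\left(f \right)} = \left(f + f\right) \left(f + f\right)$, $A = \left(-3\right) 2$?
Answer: $\frac{1}{64} \approx 0.015625$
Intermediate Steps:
$A = -6$
$z{\left(f \right)} = 4 f^{2}$ ($z{\left(f \right)} = 2 f 2 f = 4 f^{2}$)
$q{\left(v \right)} = 6$ ($q{\left(v \right)} = \left(-1\right) \left(-6\right) = 6$)
$d{\left(o \right)} = \frac{1}{6}$ ($d{\left(o \right)} = 1 - \frac{5}{6} = \frac{1}{6}$)
$\frac{q{\left(5 \right)}}{z{\left(4 \right)}} d{\left(1 \right)} = \frac{6}{4 \cdot 4^{2}} \cdot \frac{1}{6} = \frac{6}{4 \cdot 16} \cdot \frac{1}{6} = \frac{6}{64} \cdot \frac{1}{6} = 6 \cdot \frac{1}{64} \cdot \frac{1}{6} = \frac{3}{32} \cdot \frac{1}{6} = \frac{1}{64}$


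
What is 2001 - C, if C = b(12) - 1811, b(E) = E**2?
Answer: 3668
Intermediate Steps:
C = -1667 (C = 12**2 - 1811 = 144 - 1811 = -1667)
2001 - C = 2001 - 1*(-1667) = 2001 + 1667 = 3668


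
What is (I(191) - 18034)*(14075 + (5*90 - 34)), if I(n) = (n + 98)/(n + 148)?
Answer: -88586917367/339 ≈ -2.6132e+8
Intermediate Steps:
I(n) = (98 + n)/(148 + n)
(I(191) - 18034)*(14075 + (5*90 - 34)) = ((98 + 191)/(148 + 191) - 18034)*(14075 + (5*90 - 34)) = (289/339 - 18034)*(14075 + (450 - 34)) = ((1/339)*289 - 18034)*(14075 + 416) = (289/339 - 18034)*14491 = -6113237/339*14491 = -88586917367/339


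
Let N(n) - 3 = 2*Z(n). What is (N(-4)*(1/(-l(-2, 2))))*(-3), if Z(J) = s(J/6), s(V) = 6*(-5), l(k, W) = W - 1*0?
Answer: -171/2 ≈ -85.500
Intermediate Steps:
l(k, W) = W (l(k, W) = W + 0 = W)
s(V) = -30
Z(J) = -30
N(n) = -57 (N(n) = 3 + 2*(-30) = 3 - 60 = -57)
(N(-4)*(1/(-l(-2, 2))))*(-3) = -57/((-1*2))*(-3) = -57/(-2)*(-3) = -57*(-1)/2*(-3) = -57*(-1/2)*(-3) = (57/2)*(-3) = -171/2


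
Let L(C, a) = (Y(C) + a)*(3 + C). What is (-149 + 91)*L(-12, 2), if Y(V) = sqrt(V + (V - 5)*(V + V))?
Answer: 1044 + 3132*sqrt(11) ≈ 11432.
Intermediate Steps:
Y(V) = sqrt(V + 2*V*(-5 + V)) (Y(V) = sqrt(V + (-5 + V)*(2*V)) = sqrt(V + 2*V*(-5 + V)))
L(C, a) = (3 + C)*(a + sqrt(C*(-9 + 2*C))) (L(C, a) = (sqrt(C*(-9 + 2*C)) + a)*(3 + C) = (a + sqrt(C*(-9 + 2*C)))*(3 + C) = (3 + C)*(a + sqrt(C*(-9 + 2*C))))
(-149 + 91)*L(-12, 2) = (-149 + 91)*(3*2 + 3*sqrt(-12*(-9 + 2*(-12))) - 12*2 - 12*6*sqrt(11)) = -58*(6 + 3*sqrt(-12*(-9 - 24)) - 24 - 12*6*sqrt(11)) = -58*(6 + 3*sqrt(-12*(-33)) - 24 - 12*6*sqrt(11)) = -58*(6 + 3*sqrt(396) - 24 - 72*sqrt(11)) = -58*(6 + 3*(6*sqrt(11)) - 24 - 72*sqrt(11)) = -58*(6 + 18*sqrt(11) - 24 - 72*sqrt(11)) = -58*(-18 - 54*sqrt(11)) = 1044 + 3132*sqrt(11)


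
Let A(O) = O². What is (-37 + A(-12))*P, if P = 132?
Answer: 14124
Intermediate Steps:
(-37 + A(-12))*P = (-37 + (-12)²)*132 = (-37 + 144)*132 = 107*132 = 14124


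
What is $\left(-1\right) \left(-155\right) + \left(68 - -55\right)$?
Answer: $278$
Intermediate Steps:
$\left(-1\right) \left(-155\right) + \left(68 - -55\right) = 155 + \left(68 + 55\right) = 155 + 123 = 278$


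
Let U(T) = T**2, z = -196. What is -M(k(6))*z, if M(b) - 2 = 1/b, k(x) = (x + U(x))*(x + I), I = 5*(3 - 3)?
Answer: 3535/9 ≈ 392.78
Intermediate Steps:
I = 0 (I = 5*0 = 0)
k(x) = x*(x + x**2) (k(x) = (x + x**2)*(x + 0) = (x + x**2)*x = x*(x + x**2))
M(b) = 2 + 1/b
-M(k(6))*z = -(2 + 1/(6**2*(1 + 6)))*(-196) = -(2 + 1/(36*7))*(-196) = -(2 + 1/252)*(-196) = -505*(-196)/252 = -1*(-3535/9) = 3535/9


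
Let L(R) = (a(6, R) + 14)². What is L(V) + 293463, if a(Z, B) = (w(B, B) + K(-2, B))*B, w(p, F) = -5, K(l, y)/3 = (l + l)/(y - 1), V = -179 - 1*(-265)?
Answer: 3444647839/7225 ≈ 4.7677e+5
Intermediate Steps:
V = 86 (V = -179 + 265 = 86)
K(l, y) = 6*l/(-1 + y) (K(l, y) = 3*((l + l)/(y - 1)) = 3*((2*l)/(-1 + y)) = 3*(2*l/(-1 + y)) = 6*l/(-1 + y))
a(Z, B) = B*(-5 - 12/(-1 + B)) (a(Z, B) = (-5 + 6*(-2)/(-1 + B))*B = (-5 - 12/(-1 + B))*B = B*(-5 - 12/(-1 + B)))
L(R) = (14 - R*(7 + 5*R)/(-1 + R))² (L(R) = (-R*(7 + 5*R)/(-1 + R) + 14)² = (14 - R*(7 + 5*R)/(-1 + R))²)
L(V) + 293463 = (14 - 7*86 + 5*86²)²/(-1 + 86)² + 293463 = (14 - 602 + 5*7396)²/85² + 293463 = (14 - 602 + 36980)²/7225 + 293463 = (1/7225)*36392² + 293463 = (1/7225)*1324377664 + 293463 = 1324377664/7225 + 293463 = 3444647839/7225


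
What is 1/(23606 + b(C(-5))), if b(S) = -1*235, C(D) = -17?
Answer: 1/23371 ≈ 4.2788e-5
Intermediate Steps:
b(S) = -235
1/(23606 + b(C(-5))) = 1/(23606 - 235) = 1/23371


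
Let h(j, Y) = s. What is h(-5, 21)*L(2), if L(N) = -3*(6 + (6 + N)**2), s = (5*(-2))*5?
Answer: 10500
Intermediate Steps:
s = -50 (s = -10*5 = -50)
h(j, Y) = -50
L(N) = -18 - 3*(6 + N)**2
h(-5, 21)*L(2) = -50*(-18 - 3*(6 + 2)**2) = -50*(-18 - 3*8**2) = -50*(-18 - 3*64) = -50*(-18 - 192) = -50*(-210) = 10500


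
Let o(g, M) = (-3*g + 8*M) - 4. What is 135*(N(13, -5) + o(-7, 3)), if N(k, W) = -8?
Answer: 4455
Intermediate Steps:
o(g, M) = -4 - 3*g + 8*M
135*(N(13, -5) + o(-7, 3)) = 135*(-8 + (-4 - 3*(-7) + 8*3)) = 135*(-8 + (-4 + 21 + 24)) = 135*(-8 + 41) = 135*33 = 4455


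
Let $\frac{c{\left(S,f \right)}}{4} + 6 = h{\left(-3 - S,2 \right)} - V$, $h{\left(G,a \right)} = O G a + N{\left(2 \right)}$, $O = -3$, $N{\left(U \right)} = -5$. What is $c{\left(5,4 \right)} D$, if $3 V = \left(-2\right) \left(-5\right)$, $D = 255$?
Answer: $34340$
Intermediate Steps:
$h{\left(G,a \right)} = -5 - 3 G a$ ($h{\left(G,a \right)} = - 3 G a - 5 = -5 - 3 G a$)
$V = \frac{10}{3}$ ($V = \frac{\left(-2\right) \left(-5\right)}{3} = \frac{1}{3} \cdot 10 = \frac{10}{3} \approx 3.3333$)
$c{\left(S,f \right)} = \frac{44}{3} + 24 S$ ($c{\left(S,f \right)} = -24 + 4 \left(\left(-5 - 3 \left(-3 - S\right) 2\right) - \frac{10}{3}\right) = -24 + 4 \left(\left(-5 + \left(18 + 6 S\right)\right) - \frac{10}{3}\right) = -24 + 4 \left(\left(13 + 6 S\right) - \frac{10}{3}\right) = -24 + 4 \left(\frac{29}{3} + 6 S\right) = -24 + \left(\frac{116}{3} + 24 S\right) = \frac{44}{3} + 24 S$)
$c{\left(5,4 \right)} D = \left(\frac{44}{3} + 24 \cdot 5\right) 255 = \left(\frac{44}{3} + 120\right) 255 = \frac{404}{3} \cdot 255 = 34340$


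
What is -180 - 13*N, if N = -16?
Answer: 28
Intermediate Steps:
-180 - 13*N = -180 - 13*(-16) = -180 + 208 = 28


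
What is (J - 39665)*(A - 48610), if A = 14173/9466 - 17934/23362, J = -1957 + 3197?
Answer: 206528267956016325/110572346 ≈ 1.8678e+9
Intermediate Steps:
J = 1240
A = 80673191/110572346 (A = 14173*(1/9466) - 17934*1/23362 = 14173/9466 - 8967/11681 = 80673191/110572346 ≈ 0.72960)
(J - 39665)*(A - 48610) = (1240 - 39665)*(80673191/110572346 - 48610) = -38425*(-5374841065869/110572346) = 206528267956016325/110572346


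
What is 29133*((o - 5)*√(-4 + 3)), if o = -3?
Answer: -233064*I ≈ -2.3306e+5*I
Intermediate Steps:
29133*((o - 5)*√(-4 + 3)) = 29133*((-3 - 5)*√(-4 + 3)) = 29133*(-8*I) = -233064*I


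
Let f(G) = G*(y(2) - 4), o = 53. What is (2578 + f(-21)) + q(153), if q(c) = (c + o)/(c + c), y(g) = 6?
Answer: 388111/153 ≈ 2536.7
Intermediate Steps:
f(G) = 2*G (f(G) = G*(6 - 4) = G*2 = 2*G)
q(c) = (53 + c)/(2*c) (q(c) = (c + 53)/(c + c) = (53 + c)/((2*c)) = (53 + c)*(1/(2*c)) = (53 + c)/(2*c))
(2578 + f(-21)) + q(153) = (2578 + 2*(-21)) + (½)*(53 + 153)/153 = (2578 - 42) + (½)*(1/153)*206 = 2536 + 103/153 = 388111/153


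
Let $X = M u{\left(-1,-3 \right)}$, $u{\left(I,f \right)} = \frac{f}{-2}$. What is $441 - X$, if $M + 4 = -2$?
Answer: $450$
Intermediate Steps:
$M = -6$ ($M = -4 - 2 = -6$)
$u{\left(I,f \right)} = - \frac{f}{2}$ ($u{\left(I,f \right)} = f \left(- \frac{1}{2}\right) = - \frac{f}{2}$)
$X = -9$ ($X = - 6 \left(\left(- \frac{1}{2}\right) \left(-3\right)\right) = \left(-6\right) \frac{3}{2} = -9$)
$441 - X = 441 - -9 = 441 + 9 = 450$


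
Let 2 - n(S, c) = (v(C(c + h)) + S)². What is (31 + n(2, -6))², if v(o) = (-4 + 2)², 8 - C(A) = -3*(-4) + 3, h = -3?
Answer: 9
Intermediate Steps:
C(A) = -7 (C(A) = 8 - (-3*(-4) + 3) = 8 - (12 + 3) = 8 - 1*15 = 8 - 15 = -7)
v(o) = 4 (v(o) = (-2)² = 4)
n(S, c) = 2 - (4 + S)²
(31 + n(2, -6))² = (31 + (2 - (4 + 2)²))² = (31 + (2 - 1*6²))² = (31 + (2 - 1*36))² = (31 + (2 - 36))² = (31 - 34)² = (-3)² = 9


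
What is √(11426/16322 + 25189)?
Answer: √1677682411862/8161 ≈ 158.71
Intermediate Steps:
√(11426/16322 + 25189) = √(11426*(1/16322) + 25189) = √(5713/8161 + 25189) = √(205573142/8161) = √1677682411862/8161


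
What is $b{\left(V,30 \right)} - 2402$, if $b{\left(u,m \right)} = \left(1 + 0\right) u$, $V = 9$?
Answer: $-2393$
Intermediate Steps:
$b{\left(u,m \right)} = u$ ($b{\left(u,m \right)} = 1 u = u$)
$b{\left(V,30 \right)} - 2402 = 9 - 2402 = -2393$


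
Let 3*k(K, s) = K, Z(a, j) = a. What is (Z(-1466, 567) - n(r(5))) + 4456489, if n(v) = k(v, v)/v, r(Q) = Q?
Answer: 13365068/3 ≈ 4.4550e+6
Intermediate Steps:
k(K, s) = K/3
n(v) = ⅓ (n(v) = (v/3)/v = ⅓)
(Z(-1466, 567) - n(r(5))) + 4456489 = (-1466 - 1*⅓) + 4456489 = (-1466 - ⅓) + 4456489 = -4399/3 + 4456489 = 13365068/3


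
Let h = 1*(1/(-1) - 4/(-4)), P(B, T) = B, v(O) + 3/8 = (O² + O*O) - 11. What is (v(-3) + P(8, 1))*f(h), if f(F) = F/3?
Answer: 0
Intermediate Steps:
v(O) = -91/8 + 2*O² (v(O) = -3/8 + ((O² + O*O) - 11) = -3/8 + ((O² + O²) - 11) = -3/8 + (2*O² - 11) = -3/8 + (-11 + 2*O²) = -91/8 + 2*O²)
h = 0 (h = 1*(1*(-1) - 4*(-¼)) = 1*(-1 + 1) = 1*0 = 0)
f(F) = F/3 (f(F) = F*(⅓) = F/3)
(v(-3) + P(8, 1))*f(h) = ((-91/8 + 2*(-3)²) + 8)*((⅓)*0) = ((-91/8 + 2*9) + 8)*0 = ((-91/8 + 18) + 8)*0 = (53/8 + 8)*0 = (117/8)*0 = 0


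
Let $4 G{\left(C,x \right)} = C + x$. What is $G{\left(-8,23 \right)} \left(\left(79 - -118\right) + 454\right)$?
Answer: $\frac{9765}{4} \approx 2441.3$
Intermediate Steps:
$G{\left(C,x \right)} = \frac{C}{4} + \frac{x}{4}$ ($G{\left(C,x \right)} = \frac{C + x}{4} = \frac{C}{4} + \frac{x}{4}$)
$G{\left(-8,23 \right)} \left(\left(79 - -118\right) + 454\right) = \left(\frac{1}{4} \left(-8\right) + \frac{1}{4} \cdot 23\right) \left(\left(79 - -118\right) + 454\right) = \left(-2 + \frac{23}{4}\right) \left(\left(79 + 118\right) + 454\right) = \frac{15 \left(197 + 454\right)}{4} = \frac{15}{4} \cdot 651 = \frac{9765}{4}$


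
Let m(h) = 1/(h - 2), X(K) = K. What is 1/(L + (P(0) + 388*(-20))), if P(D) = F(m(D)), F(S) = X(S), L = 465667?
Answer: 2/915813 ≈ 2.1839e-6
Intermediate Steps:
m(h) = 1/(-2 + h)
F(S) = S
P(D) = 1/(-2 + D)
1/(L + (P(0) + 388*(-20))) = 1/(465667 + (1/(-2 + 0) + 388*(-20))) = 1/(465667 + (1/(-2) - 7760)) = 1/(465667 + (-½ - 7760)) = 1/(465667 - 15521/2) = 1/(915813/2) = 2/915813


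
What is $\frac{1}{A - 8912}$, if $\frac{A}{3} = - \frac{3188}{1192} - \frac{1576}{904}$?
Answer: $- \frac{33674}{300548989} \approx -0.00011204$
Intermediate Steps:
$A = - \frac{446301}{33674}$ ($A = 3 \left(- \frac{3188}{1192} - \frac{1576}{904}\right) = 3 \left(\left(-3188\right) \frac{1}{1192} - \frac{197}{113}\right) = 3 \left(- \frac{797}{298} - \frac{197}{113}\right) = 3 \left(- \frac{148767}{33674}\right) = - \frac{446301}{33674} \approx -13.254$)
$\frac{1}{A - 8912} = \frac{1}{- \frac{446301}{33674} - 8912} = \frac{1}{- \frac{300548989}{33674}} = - \frac{33674}{300548989}$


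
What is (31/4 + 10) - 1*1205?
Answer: -4749/4 ≈ -1187.3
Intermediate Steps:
(31/4 + 10) - 1*1205 = ((1/4)*31 + 10) - 1205 = (31/4 + 10) - 1205 = 71/4 - 1205 = -4749/4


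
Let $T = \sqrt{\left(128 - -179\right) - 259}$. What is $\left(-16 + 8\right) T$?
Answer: $- 32 \sqrt{3} \approx -55.426$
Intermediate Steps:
$T = 4 \sqrt{3}$ ($T = \sqrt{\left(128 + 179\right) - 259} = \sqrt{307 - 259} = \sqrt{48} = 4 \sqrt{3} \approx 6.9282$)
$\left(-16 + 8\right) T = \left(-16 + 8\right) 4 \sqrt{3} = - 8 \cdot 4 \sqrt{3} = - 32 \sqrt{3}$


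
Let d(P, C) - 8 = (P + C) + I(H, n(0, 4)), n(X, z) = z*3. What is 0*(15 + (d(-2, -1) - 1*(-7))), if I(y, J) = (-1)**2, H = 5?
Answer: 0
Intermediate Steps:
n(X, z) = 3*z
I(y, J) = 1
d(P, C) = 9 + C + P (d(P, C) = 8 + ((P + C) + 1) = 8 + ((C + P) + 1) = 8 + (1 + C + P) = 9 + C + P)
0*(15 + (d(-2, -1) - 1*(-7))) = 0*(15 + ((9 - 1 - 2) - 1*(-7))) = 0*(15 + (6 + 7)) = 0*(15 + 13) = 0*28 = 0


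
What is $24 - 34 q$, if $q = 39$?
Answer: $-1302$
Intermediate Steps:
$24 - 34 q = 24 - 1326 = -1302$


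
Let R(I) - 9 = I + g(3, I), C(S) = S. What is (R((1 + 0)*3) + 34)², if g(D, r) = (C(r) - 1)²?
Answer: 2500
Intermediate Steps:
g(D, r) = (-1 + r)² (g(D, r) = (r - 1)² = (-1 + r)²)
R(I) = 9 + I + (-1 + I)² (R(I) = 9 + (I + (-1 + I)²) = 9 + I + (-1 + I)²)
(R((1 + 0)*3) + 34)² = ((10 + ((1 + 0)*3)² - (1 + 0)*3) + 34)² = ((10 + (1*3)² - 3) + 34)² = ((10 + 3² - 1*3) + 34)² = ((10 + 9 - 3) + 34)² = (16 + 34)² = 50² = 2500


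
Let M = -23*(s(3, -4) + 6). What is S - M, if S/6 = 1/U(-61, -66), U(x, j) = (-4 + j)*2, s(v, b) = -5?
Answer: 1607/70 ≈ 22.957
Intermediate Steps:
U(x, j) = -8 + 2*j
S = -3/70 (S = 6/(-8 + 2*(-66)) = 6/(-8 - 132) = 6/(-140) = 6*(-1/140) = -3/70 ≈ -0.042857)
M = -23 (M = -23*(-5 + 6) = -23*1 = -23)
S - M = -3/70 - 1*(-23) = -3/70 + 23 = 1607/70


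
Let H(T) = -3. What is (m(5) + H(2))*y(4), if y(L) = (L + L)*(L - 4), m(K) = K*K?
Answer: 0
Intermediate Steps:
m(K) = K²
y(L) = 2*L*(-4 + L) (y(L) = (2*L)*(-4 + L) = 2*L*(-4 + L))
(m(5) + H(2))*y(4) = (5² - 3)*(2*4*(-4 + 4)) = (25 - 3)*(2*4*0) = 22*0 = 0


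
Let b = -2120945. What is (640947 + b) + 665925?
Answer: -814073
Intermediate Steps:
(640947 + b) + 665925 = (640947 - 2120945) + 665925 = -1479998 + 665925 = -814073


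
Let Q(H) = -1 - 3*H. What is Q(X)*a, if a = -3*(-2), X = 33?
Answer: -600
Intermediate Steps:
a = 6
Q(X)*a = (-1 - 3*33)*6 = (-1 - 99)*6 = -100*6 = -600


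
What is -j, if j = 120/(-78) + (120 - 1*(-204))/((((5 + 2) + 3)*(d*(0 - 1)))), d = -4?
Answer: -853/130 ≈ -6.5615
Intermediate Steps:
j = 853/130 (j = 120/(-78) + (120 - 1*(-204))/((((5 + 2) + 3)*(-4*(0 - 1)))) = 120*(-1/78) + (120 + 204)/(((7 + 3)*(-4*(-1)))) = -20/13 + 324/((10*4)) = -20/13 + 324/40 = -20/13 + 324*(1/40) = -20/13 + 81/10 = 853/130 ≈ 6.5615)
-j = -1*853/130 = -853/130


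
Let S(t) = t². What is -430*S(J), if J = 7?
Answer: -21070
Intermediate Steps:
-430*S(J) = -430*7² = -430*49 = -21070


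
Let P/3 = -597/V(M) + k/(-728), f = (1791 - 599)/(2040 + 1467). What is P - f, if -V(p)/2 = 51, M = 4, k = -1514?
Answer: 72724033/3100188 ≈ 23.458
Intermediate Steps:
V(p) = -102 (V(p) = -2*51 = -102)
f = 1192/3507 ≈ 0.33989
P = 147261/6188 (P = 3*(-597/(-102) - 1514/(-728)) = 3*(-597*(-1/102) - 1514*(-1/728)) = 3*(199/34 + 757/364) = 3*(49087/6188) = 147261/6188 ≈ 23.798)
P - f = 147261/6188 - 1*1192/3507 = 147261/6188 - 1192/3507 = 72724033/3100188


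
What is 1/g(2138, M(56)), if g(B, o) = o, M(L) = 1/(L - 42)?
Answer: 14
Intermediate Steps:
M(L) = 1/(-42 + L)
1/g(2138, M(56)) = 1/(1/(-42 + 56)) = 1/(1/14) = 14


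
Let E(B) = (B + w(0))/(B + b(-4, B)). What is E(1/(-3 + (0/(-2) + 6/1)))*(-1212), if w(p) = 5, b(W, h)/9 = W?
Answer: 19392/107 ≈ 181.23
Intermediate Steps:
b(W, h) = 9*W
E(B) = (5 + B)/(-36 + B) (E(B) = (B + 5)/(B + 9*(-4)) = (5 + B)/(B - 36) = (5 + B)/(-36 + B))
E(1/(-3 + (0/(-2) + 6/1)))*(-1212) = ((5 + 1/(-3 + (0/(-2) + 6/1)))/(-36 + 1/(-3 + (0/(-2) + 6/1))))*(-1212) = ((5 + 1/(-3 + (0*(-1/2) + 6*1)))/(-36 + 1/(-3 + (0*(-1/2) + 6*1))))*(-1212) = ((5 + 1/(-3 + (0 + 6)))/(-36 + 1/(-3 + (0 + 6))))*(-1212) = ((5 + 1/(-3 + 6))/(-36 + 1/(-3 + 6)))*(-1212) = ((5 + 1/3)/(-36 + 1/3))*(-1212) = ((16/3)/(-107/3))*(-1212) = -3/107*16/3*(-1212) = -16/107*(-1212) = 19392/107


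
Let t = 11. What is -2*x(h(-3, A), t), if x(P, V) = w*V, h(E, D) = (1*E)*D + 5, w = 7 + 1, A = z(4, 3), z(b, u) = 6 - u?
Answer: -176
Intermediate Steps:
A = 3 (A = 6 - 1*3 = 6 - 3 = 3)
w = 8
h(E, D) = 5 + D*E (h(E, D) = E*D + 5 = D*E + 5 = 5 + D*E)
x(P, V) = 8*V
-2*x(h(-3, A), t) = -16*11 = -2*88 = -176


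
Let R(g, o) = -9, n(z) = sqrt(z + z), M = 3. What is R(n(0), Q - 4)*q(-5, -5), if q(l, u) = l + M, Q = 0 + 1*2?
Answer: 18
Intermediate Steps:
Q = 2 (Q = 0 + 2 = 2)
q(l, u) = 3 + l (q(l, u) = l + 3 = 3 + l)
n(z) = sqrt(2)*sqrt(z) (n(z) = sqrt(2*z) = sqrt(2)*sqrt(z))
R(n(0), Q - 4)*q(-5, -5) = -9*(3 - 5) = -9*(-2) = 18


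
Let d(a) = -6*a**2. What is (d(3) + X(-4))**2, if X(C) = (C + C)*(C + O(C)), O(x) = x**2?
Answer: 22500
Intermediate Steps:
X(C) = 2*C*(C + C**2) (X(C) = (C + C)*(C + C**2) = (2*C)*(C + C**2) = 2*C*(C + C**2))
(d(3) + X(-4))**2 = (-6*3**2 + 2*(-4)**2*(1 - 4))**2 = (-6*9 + 2*16*(-3))**2 = (-54 - 96)**2 = (-150)**2 = 22500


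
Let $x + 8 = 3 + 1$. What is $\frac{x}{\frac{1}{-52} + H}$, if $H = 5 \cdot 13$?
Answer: $- \frac{208}{3379} \approx -0.061557$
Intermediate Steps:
$H = 65$
$x = -4$ ($x = -8 + \left(3 + 1\right) = -8 + 4 = -4$)
$\frac{x}{\frac{1}{-52} + H} = \frac{1}{\frac{1}{-52} + 65} \left(-4\right) = \frac{1}{- \frac{1}{52} + 65} \left(-4\right) = \frac{1}{\frac{3379}{52}} \left(-4\right) = \frac{52}{3379} \left(-4\right) = - \frac{208}{3379}$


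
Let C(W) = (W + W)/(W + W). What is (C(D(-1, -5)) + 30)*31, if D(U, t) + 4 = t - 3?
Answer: 961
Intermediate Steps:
D(U, t) = -7 + t (D(U, t) = -4 + (t - 3) = -4 + (-3 + t) = -7 + t)
C(W) = 1 (C(W) = (2*W)/((2*W)) = (2*W)*(1/(2*W)) = 1)
(C(D(-1, -5)) + 30)*31 = (1 + 30)*31 = 31*31 = 961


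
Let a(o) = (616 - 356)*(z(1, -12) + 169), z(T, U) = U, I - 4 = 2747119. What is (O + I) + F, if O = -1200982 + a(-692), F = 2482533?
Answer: 4069494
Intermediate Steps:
I = 2747123 (I = 4 + 2747119 = 2747123)
a(o) = 40820 (a(o) = (616 - 356)*(-12 + 169) = 260*157 = 40820)
O = -1160162 (O = -1200982 + 40820 = -1160162)
(O + I) + F = (-1160162 + 2747123) + 2482533 = 1586961 + 2482533 = 4069494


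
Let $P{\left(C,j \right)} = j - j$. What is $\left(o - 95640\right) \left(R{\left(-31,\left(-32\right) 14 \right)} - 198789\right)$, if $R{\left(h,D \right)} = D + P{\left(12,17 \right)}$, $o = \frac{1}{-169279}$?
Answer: $\frac{3225615861562957}{169279} \approx 1.9055 \cdot 10^{10}$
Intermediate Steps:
$P{\left(C,j \right)} = 0$
$o = - \frac{1}{169279} \approx -5.9074 \cdot 10^{-6}$
$R{\left(h,D \right)} = D$ ($R{\left(h,D \right)} = D + 0 = D$)
$\left(o - 95640\right) \left(R{\left(-31,\left(-32\right) 14 \right)} - 198789\right) = \left(- \frac{1}{169279} - 95640\right) \left(\left(-32\right) 14 - 198789\right) = - \frac{16189843561 \left(-448 - 198789\right)}{169279} = \left(- \frac{16189843561}{169279}\right) \left(-199237\right) = \frac{3225615861562957}{169279}$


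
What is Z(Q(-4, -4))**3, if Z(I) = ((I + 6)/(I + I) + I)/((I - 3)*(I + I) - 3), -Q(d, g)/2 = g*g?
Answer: -1033364331/366815676104704 ≈ -2.8171e-6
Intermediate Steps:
Q(d, g) = -2*g**2 (Q(d, g) = -2*g*g = -2*g**2)
Z(I) = (I + (6 + I)/(2*I))/(-3 + 2*I*(-3 + I)) (Z(I) = ((6 + I)/((2*I)) + I)/((-3 + I)*(2*I) - 3) = ((6 + I)*(1/(2*I)) + I)/(2*I*(-3 + I) - 3) = ((6 + I)/(2*I) + I)/(-3 + 2*I*(-3 + I)) = (I + (6 + I)/(2*I))/(-3 + 2*I*(-3 + I)))
Z(Q(-4, -4))**3 = ((3 + (-2*(-4)**2)**2 + (-2*(-4)**2)/2)/(((-2*(-4)**2))*(-3 - (-12)*(-4)**2 + 2*(-2*(-4)**2)**2)))**3 = ((3 + (-2*16)**2 + (-2*16)/2)/(((-2*16))*(-3 - (-12)*16 + 2*(-2*16)**2)))**3 = ((3 + (-32)**2 + (1/2)*(-32))/((-32)*(-3 - 6*(-32) + 2*(-32)**2)))**3 = (-(3 + 1024 - 16)/(32*(-3 + 192 + 2*1024)))**3 = (-1/32*1011/(-3 + 192 + 2048))**3 = (-1/32*1011/2237)**3 = (-1/32*1/2237*1011)**3 = (-1011/71584)**3 = -1033364331/366815676104704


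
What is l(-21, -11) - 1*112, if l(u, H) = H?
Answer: -123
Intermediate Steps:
l(-21, -11) - 1*112 = -11 - 1*112 = -11 - 112 = -123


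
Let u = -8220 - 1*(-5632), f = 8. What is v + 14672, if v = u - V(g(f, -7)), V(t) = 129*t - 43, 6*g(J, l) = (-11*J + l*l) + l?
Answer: 13116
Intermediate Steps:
g(J, l) = -11*J/6 + l/6 + l²/6 (g(J, l) = ((-11*J + l*l) + l)/6 = ((-11*J + l²) + l)/6 = ((l² - 11*J) + l)/6 = (l + l² - 11*J)/6 = -11*J/6 + l/6 + l²/6)
u = -2588 (u = -8220 + 5632 = -2588)
V(t) = -43 + 129*t
v = -1556 (v = -2588 - (-43 + 129*(-11/6*8 + (⅙)*(-7) + (⅙)*(-7)²)) = -2588 - (-43 + 129*(-44/3 - 7/6 + (⅙)*49)) = -2588 - (-43 + 129*(-44/3 - 7/6 + 49/6)) = -2588 - (-43 + 129*(-23/3)) = -2588 - (-43 - 989) = -2588 - 1*(-1032) = -2588 + 1032 = -1556)
v + 14672 = -1556 + 14672 = 13116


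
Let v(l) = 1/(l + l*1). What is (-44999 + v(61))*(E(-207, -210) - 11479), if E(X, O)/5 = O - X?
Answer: 31550323119/61 ≈ 5.1722e+8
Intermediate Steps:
v(l) = 1/(2*l) (v(l) = 1/(l + l) = 1/(2*l))
E(X, O) = -5*X + 5*O (E(X, O) = 5*(O - X) = -5*X + 5*O)
(-44999 + v(61))*(E(-207, -210) - 11479) = (-44999 + (1/2)/61)*((-5*(-207) + 5*(-210)) - 11479) = (-44999 + (1/2)*(1/61))*((1035 - 1050) - 11479) = (-44999 + 1/122)*(-15 - 11479) = -5489877/122*(-11494) = 31550323119/61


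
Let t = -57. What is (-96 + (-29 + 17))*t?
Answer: 6156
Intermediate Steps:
(-96 + (-29 + 17))*t = (-96 + (-29 + 17))*(-57) = (-96 - 12)*(-57) = -108*(-57) = 6156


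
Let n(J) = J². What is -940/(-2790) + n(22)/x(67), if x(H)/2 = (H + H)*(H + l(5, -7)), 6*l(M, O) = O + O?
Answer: 1323089/3626442 ≈ 0.36484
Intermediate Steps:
l(M, O) = O/3 (l(M, O) = (O + O)/6 = (2*O)/6 = O/3)
x(H) = 4*H*(-7/3 + H) (x(H) = 2*((H + H)*(H + (⅓)*(-7))) = 2*((2*H)*(H - 7/3)) = 2*((2*H)*(-7/3 + H)) = 2*(2*H*(-7/3 + H)) = 4*H*(-7/3 + H))
-940/(-2790) + n(22)/x(67) = -940/(-2790) + 22²/(((4/3)*67*(-7 + 3*67))) = -940*(-1/2790) + 484/(((4/3)*67*(-7 + 201))) = 94/279 + 484/(((4/3)*67*194)) = 94/279 + 484/(51992/3) = 94/279 + 484*(3/51992) = 94/279 + 363/12998 = 1323089/3626442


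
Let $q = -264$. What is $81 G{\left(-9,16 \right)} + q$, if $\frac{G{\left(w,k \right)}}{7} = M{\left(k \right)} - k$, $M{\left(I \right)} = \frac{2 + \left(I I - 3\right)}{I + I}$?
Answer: $- \frac{154167}{32} \approx -4817.7$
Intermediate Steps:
$M{\left(I \right)} = \frac{-1 + I^{2}}{2 I}$ ($M{\left(I \right)} = \frac{2 + \left(I^{2} - 3\right)}{2 I} = \left(2 + \left(-3 + I^{2}\right)\right) \frac{1}{2 I} = \left(-1 + I^{2}\right) \frac{1}{2 I} = \frac{-1 + I^{2}}{2 I}$)
$G{\left(w,k \right)} = - 7 k + \frac{7 \left(-1 + k^{2}\right)}{2 k}$ ($G{\left(w,k \right)} = 7 \left(\frac{-1 + k^{2}}{2 k} - k\right) = 7 \left(- k + \frac{-1 + k^{2}}{2 k}\right) = - 7 k + \frac{7 \left(-1 + k^{2}\right)}{2 k}$)
$81 G{\left(-9,16 \right)} + q = 81 \frac{7 \left(-1 - 16^{2}\right)}{2 \cdot 16} - 264 = 81 \cdot \frac{7}{2} \cdot \frac{1}{16} \left(-1 - 256\right) - 264 = 81 \cdot \frac{7}{2} \cdot \frac{1}{16} \left(-257\right) - 264 = 81 \left(- \frac{1799}{32}\right) - 264 = - \frac{145719}{32} - 264 = - \frac{154167}{32}$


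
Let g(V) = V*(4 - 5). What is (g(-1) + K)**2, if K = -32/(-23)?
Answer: 3025/529 ≈ 5.7183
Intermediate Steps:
K = 32/23 (K = -32*(-1/23) = 32/23 ≈ 1.3913)
g(V) = -V (g(V) = V*(-1) = -V)
(g(-1) + K)**2 = (-1*(-1) + 32/23)**2 = (1 + 32/23)**2 = (55/23)**2 = 3025/529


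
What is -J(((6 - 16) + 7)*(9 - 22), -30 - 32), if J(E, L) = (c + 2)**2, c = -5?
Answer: -9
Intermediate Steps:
J(E, L) = 9 (J(E, L) = (-5 + 2)**2 = (-3)**2 = 9)
-J(((6 - 16) + 7)*(9 - 22), -30 - 32) = -1*9 = -9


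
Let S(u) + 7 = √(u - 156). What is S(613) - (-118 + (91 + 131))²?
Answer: -10823 + √457 ≈ -10802.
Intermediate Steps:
S(u) = -7 + √(-156 + u) (S(u) = -7 + √(u - 156) = -7 + √(-156 + u))
S(613) - (-118 + (91 + 131))² = (-7 + √(-156 + 613)) - (-118 + (91 + 131))² = (-7 + √457) - (-118 + 222)² = (-7 + √457) - 1*104² = (-7 + √457) - 1*10816 = (-7 + √457) - 10816 = -10823 + √457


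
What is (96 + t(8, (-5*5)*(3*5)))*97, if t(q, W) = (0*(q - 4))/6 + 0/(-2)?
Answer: 9312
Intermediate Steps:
t(q, W) = 0 (t(q, W) = (0*(-4 + q))*(⅙) + 0*(-½) = 0*(⅙) + 0 = 0 + 0 = 0)
(96 + t(8, (-5*5)*(3*5)))*97 = (96 + 0)*97 = 96*97 = 9312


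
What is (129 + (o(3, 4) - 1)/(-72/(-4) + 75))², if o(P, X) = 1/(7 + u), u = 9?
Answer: 4093312441/246016 ≈ 16638.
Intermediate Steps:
o(P, X) = 1/16 (o(P, X) = 1/(7 + 9) = 1/16)
(129 + (o(3, 4) - 1)/(-72/(-4) + 75))² = (129 + (1/16 - 1)/(-72/(-4) + 75))² = (129 - 15/(16*(-72*(-¼) + 75)))² = (129 - 15/(16*(18 + 75)))² = (129 - 15/16/93)² = (129 - 15/16*1/93)² = (129 - 5/496)² = (63979/496)² = 4093312441/246016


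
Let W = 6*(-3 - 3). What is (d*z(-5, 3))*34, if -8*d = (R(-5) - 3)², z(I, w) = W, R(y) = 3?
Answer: 0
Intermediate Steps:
W = -36 (W = 6*(-6) = -36)
z(I, w) = -36
d = 0 (d = -(3 - 3)²/8 = -⅛*0² = -⅛*0 = 0)
(d*z(-5, 3))*34 = (0*(-36))*34 = 0*34 = 0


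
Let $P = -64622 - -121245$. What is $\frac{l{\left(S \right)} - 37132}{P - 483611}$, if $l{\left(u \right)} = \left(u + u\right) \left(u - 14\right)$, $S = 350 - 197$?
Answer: $- \frac{2701}{213494} \approx -0.012651$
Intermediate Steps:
$P = 56623$ ($P = -64622 + 121245 = 56623$)
$S = 153$
$l{\left(u \right)} = 2 u \left(-14 + u\right)$
$\frac{l{\left(S \right)} - 37132}{P - 483611} = \frac{2 \cdot 153 \left(-14 + 153\right) - 37132}{56623 - 483611} = \frac{2 \cdot 153 \cdot 139 - 37132}{-426988} = \left(42534 - 37132\right) \left(- \frac{1}{426988}\right) = 5402 \left(- \frac{1}{426988}\right) = - \frac{2701}{213494}$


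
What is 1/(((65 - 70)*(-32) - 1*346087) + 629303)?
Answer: 1/283376 ≈ 3.5289e-6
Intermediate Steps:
1/(((65 - 70)*(-32) - 1*346087) + 629303) = 1/((-5*(-32) - 346087) + 629303) = 1/((160 - 346087) + 629303) = 1/(-345927 + 629303) = 1/283376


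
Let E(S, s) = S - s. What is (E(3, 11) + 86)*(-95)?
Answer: -7410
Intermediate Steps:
(E(3, 11) + 86)*(-95) = ((3 - 1*11) + 86)*(-95) = ((3 - 11) + 86)*(-95) = (-8 + 86)*(-95) = 78*(-95) = -7410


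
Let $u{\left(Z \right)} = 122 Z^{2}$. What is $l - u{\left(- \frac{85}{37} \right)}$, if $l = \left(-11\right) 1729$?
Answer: $- \frac{26918461}{1369} \approx -19663.0$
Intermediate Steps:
$l = -19019$
$l - u{\left(- \frac{85}{37} \right)} = -19019 - 122 \left(- \frac{85}{37}\right)^{2} = -19019 - 122 \cdot \frac{7225}{1369} = -19019 - \frac{881450}{1369} = - \frac{26918461}{1369}$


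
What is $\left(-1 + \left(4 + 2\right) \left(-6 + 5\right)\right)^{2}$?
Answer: $49$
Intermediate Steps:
$\left(-1 + \left(4 + 2\right) \left(-6 + 5\right)\right)^{2} = \left(-1 + 6 \left(-1\right)\right)^{2} = \left(-1 - 6\right)^{2} = \left(-7\right)^{2} = 49$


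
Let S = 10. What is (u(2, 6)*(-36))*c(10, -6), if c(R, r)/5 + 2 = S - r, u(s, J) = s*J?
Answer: -30240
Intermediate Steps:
u(s, J) = J*s
c(R, r) = 40 - 5*r (c(R, r) = -10 + 5*(10 - r) = -10 + (50 - 5*r) = 40 - 5*r)
(u(2, 6)*(-36))*c(10, -6) = ((6*2)*(-36))*(40 - 5*(-6)) = (12*(-36))*(40 + 30) = -432*70 = -30240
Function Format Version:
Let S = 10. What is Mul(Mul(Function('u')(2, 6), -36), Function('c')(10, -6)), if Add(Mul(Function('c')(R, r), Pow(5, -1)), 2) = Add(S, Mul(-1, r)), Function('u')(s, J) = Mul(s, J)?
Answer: -30240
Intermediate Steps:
Function('u')(s, J) = Mul(J, s)
Function('c')(R, r) = Add(40, Mul(-5, r)) (Function('c')(R, r) = Add(-10, Mul(5, Add(10, Mul(-1, r)))) = Add(-10, Add(50, Mul(-5, r))) = Add(40, Mul(-5, r)))
Mul(Mul(Function('u')(2, 6), -36), Function('c')(10, -6)) = Mul(Mul(Mul(6, 2), -36), Add(40, Mul(-5, -6))) = Mul(Mul(12, -36), Add(40, 30)) = Mul(-432, 70) = -30240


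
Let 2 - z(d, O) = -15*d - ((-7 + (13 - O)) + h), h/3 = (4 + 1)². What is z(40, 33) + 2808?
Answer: 3458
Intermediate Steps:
h = 75 (h = 3*(4 + 1)² = 3*5² = 3*25 = 75)
z(d, O) = 83 - O + 15*d (z(d, O) = 2 - (-15*d - ((-7 + (13 - O)) + 75)) = 2 - (-15*d - ((6 - O) + 75)) = 2 - (-15*d - (81 - O)) = 2 - (-15*d + (-81 + O)) = 2 - (-81 + O - 15*d) = 2 + (81 - O + 15*d) = 83 - O + 15*d)
z(40, 33) + 2808 = (83 - 1*33 + 15*40) + 2808 = (83 - 33 + 600) + 2808 = 650 + 2808 = 3458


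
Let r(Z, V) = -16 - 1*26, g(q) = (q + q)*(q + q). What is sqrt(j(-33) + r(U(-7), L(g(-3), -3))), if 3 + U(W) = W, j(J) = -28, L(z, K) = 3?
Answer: I*sqrt(70) ≈ 8.3666*I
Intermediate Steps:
g(q) = 4*q**2 (g(q) = (2*q)*(2*q) = 4*q**2)
U(W) = -3 + W
r(Z, V) = -42 (r(Z, V) = -16 - 26 = -42)
sqrt(j(-33) + r(U(-7), L(g(-3), -3))) = sqrt(-28 - 42) = sqrt(-70) = I*sqrt(70)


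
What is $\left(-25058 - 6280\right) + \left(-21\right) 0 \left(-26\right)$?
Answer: $-31338$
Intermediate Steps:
$\left(-25058 - 6280\right) + \left(-21\right) 0 \left(-26\right) = -31338 + 0 \left(-26\right) = -31338 + 0 = -31338$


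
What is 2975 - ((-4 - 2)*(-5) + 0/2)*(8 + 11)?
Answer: 2405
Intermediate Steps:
2975 - ((-4 - 2)*(-5) + 0/2)*(8 + 11) = 2975 - (-6*(-5) + 0*(1/2))*19 = 2975 - (30 + 0)*19 = 2975 - 30*19 = 2975 - 1*570 = 2975 - 570 = 2405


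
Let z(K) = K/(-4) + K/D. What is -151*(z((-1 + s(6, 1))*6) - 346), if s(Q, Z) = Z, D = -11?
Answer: 52246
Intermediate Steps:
z(K) = -15*K/44 (z(K) = K/(-4) + K/(-11) = K*(-¼) + K*(-1/11) = -K/4 - K/11 = -15*K/44)
-151*(z((-1 + s(6, 1))*6) - 346) = -151*(-15*(-1 + 1)*6/44 - 346) = -151*(-0*6 - 346) = -151*(-15/44*0 - 346) = -151*(0 - 346) = -151*(-346) = 52246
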